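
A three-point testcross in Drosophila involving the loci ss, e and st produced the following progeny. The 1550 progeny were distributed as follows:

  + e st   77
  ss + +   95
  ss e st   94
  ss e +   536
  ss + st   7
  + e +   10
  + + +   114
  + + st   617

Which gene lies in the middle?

ss

The two most frequent reciprocal classes, ss e + and + + st, are the parental types, so the F1 was ss e + / + + st.
The two rarest classes, + e + and ss + st, are the double crossovers. Comparing them with the parentals, only the ss allele has switched, so ss is the middle locus and the order is e – ss – st.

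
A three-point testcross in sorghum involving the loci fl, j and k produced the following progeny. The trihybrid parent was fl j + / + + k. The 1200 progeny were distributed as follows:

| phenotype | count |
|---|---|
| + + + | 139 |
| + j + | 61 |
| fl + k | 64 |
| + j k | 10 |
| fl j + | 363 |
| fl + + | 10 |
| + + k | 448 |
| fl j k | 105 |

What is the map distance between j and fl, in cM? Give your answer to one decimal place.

12.1 cM

The two rarest classes, fl + + and + j k, are the double crossovers. Comparing them with the parentals, only the j allele has switched, so j is the middle locus and the order is k – j – fl.
Crossovers in the j–fl interval produce the single-crossover classes + j + and fl + k (61 + 64 = 125) plus the double crossovers (20).
RF(j–fl) = (125 + 20) / 1200 = 145/1200 = 0.1208 → 12.1 cM.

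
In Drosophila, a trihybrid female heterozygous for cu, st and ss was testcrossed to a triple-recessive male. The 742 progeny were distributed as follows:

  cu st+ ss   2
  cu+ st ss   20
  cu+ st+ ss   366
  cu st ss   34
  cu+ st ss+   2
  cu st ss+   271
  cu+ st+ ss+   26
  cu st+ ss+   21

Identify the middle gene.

cu

The two most frequent reciprocal classes, cu+ st+ ss and cu st ss+, are the parental types, so the F1 was cu+ st+ ss / cu st ss+.
The two rarest classes, cu st+ ss and cu+ st ss+, are the double crossovers. Comparing them with the parentals, only the cu allele has switched, so cu is the middle locus and the order is st – cu – ss.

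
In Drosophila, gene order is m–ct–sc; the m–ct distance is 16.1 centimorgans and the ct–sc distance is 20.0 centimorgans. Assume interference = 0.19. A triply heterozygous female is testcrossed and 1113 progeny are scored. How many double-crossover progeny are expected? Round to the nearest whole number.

29

Map distances give recombination frequencies of 0.161 and 0.200 for the two intervals.
With interference 0.19 (so coincidence = 0.81), expected double-crossover frequency = 0.161 × 0.200 × 0.81 = 0.02608.
Expected number = 0.02608 × 1113 = 29.03 ≈ 29.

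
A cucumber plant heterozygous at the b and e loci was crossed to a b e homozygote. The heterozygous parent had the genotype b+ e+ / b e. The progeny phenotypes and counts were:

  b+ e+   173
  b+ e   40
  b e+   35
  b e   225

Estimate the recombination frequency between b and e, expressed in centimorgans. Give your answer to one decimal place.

15.9 centimorgans

The recombinant classes are b+ e and b e+: 40 + 35 = 75.
Recombination frequency = 75/473 = 0.1586 ≈ 15.9%, i.e. 15.9 centimorgans.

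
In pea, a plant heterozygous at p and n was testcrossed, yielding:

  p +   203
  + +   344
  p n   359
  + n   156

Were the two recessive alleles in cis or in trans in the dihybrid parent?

The two most frequent classes are + + (344) and p n (359); these are the parental (non-recombinant) types.
So the F1 carried + + on one chromosome and p n on the other — the recessive alleles are on the same chromosome (cis / coupling).

cis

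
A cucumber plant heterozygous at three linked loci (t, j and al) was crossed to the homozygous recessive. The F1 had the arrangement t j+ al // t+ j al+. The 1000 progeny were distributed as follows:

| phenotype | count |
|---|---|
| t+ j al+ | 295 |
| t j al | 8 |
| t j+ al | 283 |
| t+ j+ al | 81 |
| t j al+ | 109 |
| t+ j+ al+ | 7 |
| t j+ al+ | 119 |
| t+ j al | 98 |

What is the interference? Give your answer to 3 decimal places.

The two rarest classes, t j al and t+ j+ al+, are the double crossovers. Comparing them with the parentals, only the j allele has switched, so j is the middle locus and the order is t – j – al.
t–j: (190 + 15)/1000 = 0.2050; j–al: (217 + 15)/1000 = 0.2320.
Expected DCO frequency = 0.2050 × 0.2320 ≈ 0.04756; observed = 15/1000 ≈ 0.01500.
Coefficient of coincidence = 0.01500/0.04756 ≈ 0.315; interference = 1 − 0.315 = 0.685.

0.685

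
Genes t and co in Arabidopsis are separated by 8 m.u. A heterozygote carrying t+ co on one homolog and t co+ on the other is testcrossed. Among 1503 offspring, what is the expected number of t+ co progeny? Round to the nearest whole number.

A map distance of 8 m.u. corresponds to a recombination frequency of 0.080.
The F1 is t+ co / t co+, so t+ co is a parental gamete class with expected frequency (1 − r)/2 = 0.920/2 = 0.4600.
Expected number = 0.4600 × 1503 = 691.38 ≈ 691.

691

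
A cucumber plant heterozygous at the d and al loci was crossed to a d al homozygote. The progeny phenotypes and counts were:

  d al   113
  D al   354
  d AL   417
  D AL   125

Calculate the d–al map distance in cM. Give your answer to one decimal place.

The two most frequent classes, D al (354) and d AL (417), are the parental types, so the F1 was D al / d AL.
The recombinant classes are D AL and d al: 125 + 113 = 238.
Recombination frequency = 238/1009 = 0.2359 ≈ 23.6%, i.e. 23.6 cM.

23.6 cM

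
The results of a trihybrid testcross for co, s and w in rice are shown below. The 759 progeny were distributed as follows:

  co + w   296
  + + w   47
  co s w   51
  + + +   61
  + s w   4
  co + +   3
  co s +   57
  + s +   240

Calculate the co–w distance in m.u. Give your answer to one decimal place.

14.6 m.u.

The two most frequent reciprocal classes, + s + and co + w, are the parental types, so the F1 was + s + / co + w.
The two rarest classes, + s w and co + +, are the double crossovers. Comparing them with the parentals, only the w allele has switched, so w is the middle locus and the order is s – w – co.
Crossovers in the w–co interval produce the single-crossover classes co s + and + + w (57 + 47 = 104) plus the double crossovers (7).
RF(w–co) = (104 + 7) / 759 = 111/759 = 0.1462 → 14.6 m.u.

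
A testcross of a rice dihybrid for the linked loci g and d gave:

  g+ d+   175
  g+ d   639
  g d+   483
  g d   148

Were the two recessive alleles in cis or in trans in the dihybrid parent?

trans

The two most frequent classes are g+ d (639) and g d+ (483); these are the parental (non-recombinant) types.
So the F1 carried g+ d on one chromosome and g d+ on the other — the recessive alleles are on opposite chromosomes (trans / repulsion).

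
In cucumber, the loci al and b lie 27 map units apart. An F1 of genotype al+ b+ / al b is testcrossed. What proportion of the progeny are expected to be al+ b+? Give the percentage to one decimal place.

36.5%

A map distance of 27 map units corresponds to a recombination frequency of 0.270.
The F1 is al+ b+ / al b, so al+ b+ is a parental gamete class with expected frequency (1 − r)/2 = 0.730/2 = 0.3650.
That is 0.3650 = 36.5% of the progeny.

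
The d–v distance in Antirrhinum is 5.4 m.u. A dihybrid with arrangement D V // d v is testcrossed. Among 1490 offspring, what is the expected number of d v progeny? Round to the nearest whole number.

A map distance of 5.4 m.u. corresponds to a recombination frequency of 0.054.
The F1 is D V / d v, so d v is a parental gamete class with expected frequency (1 − r)/2 = 0.946/2 = 0.4730.
Expected number = 0.4730 × 1490 = 704.77 ≈ 705.

705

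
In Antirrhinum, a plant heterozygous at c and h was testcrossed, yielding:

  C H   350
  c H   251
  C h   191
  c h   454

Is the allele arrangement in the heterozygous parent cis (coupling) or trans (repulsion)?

The two most frequent classes are C H (350) and c h (454); these are the parental (non-recombinant) types.
So the F1 carried C H on one chromosome and c h on the other — the recessive alleles are on the same chromosome (cis / coupling).

cis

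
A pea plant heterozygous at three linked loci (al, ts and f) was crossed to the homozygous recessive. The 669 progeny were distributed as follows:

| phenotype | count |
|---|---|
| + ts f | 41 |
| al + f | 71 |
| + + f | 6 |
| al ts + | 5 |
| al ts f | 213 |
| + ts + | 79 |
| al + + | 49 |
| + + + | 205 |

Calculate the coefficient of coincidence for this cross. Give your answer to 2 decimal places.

The two most frequent reciprocal classes, + + + and al ts f, are the parental types, so the F1 was + + + / al ts f.
The two rarest classes, + + f and al ts +, are the double crossovers. Comparing them with the parentals, only the f allele has switched, so f is the middle locus and the order is al – f – ts.
al–f: (90 + 11)/669 = 0.1510; f–ts: (150 + 11)/669 = 0.2407.
Expected DCO frequency = 0.1510 × 0.2407 ≈ 0.03635; observed = 11/669 ≈ 0.01644.
Coefficient of coincidence = 0.01644/0.03635 ≈ 0.45.

0.45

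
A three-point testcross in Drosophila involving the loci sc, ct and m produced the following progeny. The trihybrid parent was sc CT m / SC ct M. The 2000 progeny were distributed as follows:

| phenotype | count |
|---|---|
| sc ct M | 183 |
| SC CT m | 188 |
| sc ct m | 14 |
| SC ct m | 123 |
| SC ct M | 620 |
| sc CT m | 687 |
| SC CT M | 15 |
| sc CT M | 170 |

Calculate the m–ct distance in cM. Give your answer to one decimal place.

16.1 cM

The two rarest classes, sc ct m and SC CT M, are the double crossovers. Comparing them with the parentals, only the ct allele has switched, so ct is the middle locus and the order is m – ct – sc.
Crossovers in the m–ct interval produce the single-crossover classes sc CT M and SC ct m (170 + 123 = 293) plus the double crossovers (29).
RF(m–ct) = (293 + 29) / 2000 = 322/2000 = 0.1610 → 16.1 cM.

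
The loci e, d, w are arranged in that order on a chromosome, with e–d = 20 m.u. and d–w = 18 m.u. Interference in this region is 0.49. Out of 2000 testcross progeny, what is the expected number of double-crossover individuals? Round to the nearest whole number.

Map distances give recombination frequencies of 0.200 and 0.180 for the two intervals.
With interference 0.49 (so coincidence = 0.51), expected double-crossover frequency = 0.200 × 0.180 × 0.51 = 0.01836.
Expected number = 0.01836 × 2000 = 36.72 ≈ 37.

37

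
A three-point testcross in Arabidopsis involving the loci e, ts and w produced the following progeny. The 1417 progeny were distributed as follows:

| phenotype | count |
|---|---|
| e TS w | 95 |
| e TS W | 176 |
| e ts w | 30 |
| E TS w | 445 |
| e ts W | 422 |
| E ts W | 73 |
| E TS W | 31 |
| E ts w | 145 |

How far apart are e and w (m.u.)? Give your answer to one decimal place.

The two most frequent reciprocal classes, E TS w and e ts W, are the parental types, so the F1 was E TS w / e ts W.
The two rarest classes, E TS W and e ts w, are the double crossovers. Comparing them with the parentals, only the w allele has switched, so w is the middle locus and the order is ts – w – e.
Crossovers in the w–e interval produce the single-crossover classes e TS w and E ts W (95 + 73 = 168) plus the double crossovers (61).
RF(w–e) = (168 + 61) / 1417 = 229/1417 = 0.1616 → 16.2 m.u.

16.2 m.u.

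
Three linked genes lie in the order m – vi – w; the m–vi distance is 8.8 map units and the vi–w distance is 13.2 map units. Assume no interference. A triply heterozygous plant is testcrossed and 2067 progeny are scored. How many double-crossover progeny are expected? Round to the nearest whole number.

24

Map distances give recombination frequencies of 0.088 and 0.132 for the two intervals.
With no interference, expected double-crossover frequency = 0.088 × 0.132 = 0.01162.
Expected number = 0.01162 × 2067 = 24.01 ≈ 24.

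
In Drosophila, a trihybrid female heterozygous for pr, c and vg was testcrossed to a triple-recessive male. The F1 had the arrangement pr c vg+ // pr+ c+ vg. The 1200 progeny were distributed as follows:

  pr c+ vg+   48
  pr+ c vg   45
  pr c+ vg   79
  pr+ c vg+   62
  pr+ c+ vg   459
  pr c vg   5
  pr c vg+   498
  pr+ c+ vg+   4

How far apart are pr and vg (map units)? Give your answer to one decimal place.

The two rarest classes, pr c vg and pr+ c+ vg+, are the double crossovers. Comparing them with the parentals, only the vg allele has switched, so vg is the middle locus and the order is c – vg – pr.
Crossovers in the vg–pr interval produce the single-crossover classes pr+ c vg+ and pr c+ vg (62 + 79 = 141) plus the double crossovers (9).
RF(vg–pr) = (141 + 9) / 1200 = 150/1200 = 0.1250 → 12.5 map units.

12.5 map units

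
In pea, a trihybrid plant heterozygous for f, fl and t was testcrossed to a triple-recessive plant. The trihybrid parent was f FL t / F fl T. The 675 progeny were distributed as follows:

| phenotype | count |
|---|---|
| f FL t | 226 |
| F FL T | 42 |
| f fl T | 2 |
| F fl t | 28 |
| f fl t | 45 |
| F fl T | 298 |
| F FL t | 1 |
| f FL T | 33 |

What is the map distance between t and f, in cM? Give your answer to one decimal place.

The two rarest classes, F FL t and f fl T, are the double crossovers. Comparing them with the parentals, only the f allele has switched, so f is the middle locus and the order is fl – f – t.
Crossovers in the f–t interval produce the single-crossover classes f FL T and F fl t (33 + 28 = 61) plus the double crossovers (3).
RF(f–t) = (61 + 3) / 675 = 64/675 = 0.0948 → 9.5 cM.

9.5 cM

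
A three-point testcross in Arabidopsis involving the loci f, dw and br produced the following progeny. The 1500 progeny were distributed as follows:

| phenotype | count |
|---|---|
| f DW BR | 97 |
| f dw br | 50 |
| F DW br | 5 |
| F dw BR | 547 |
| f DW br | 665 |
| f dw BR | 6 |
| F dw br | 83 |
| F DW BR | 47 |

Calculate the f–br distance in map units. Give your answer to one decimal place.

The two most frequent reciprocal classes, F dw BR and f DW br, are the parental types, so the F1 was F dw BR / f DW br.
The two rarest classes, f dw BR and F DW br, are the double crossovers. Comparing them with the parentals, only the f allele has switched, so f is the middle locus and the order is dw – f – br.
Crossovers in the f–br interval produce the single-crossover classes F dw br and f DW BR (83 + 97 = 180) plus the double crossovers (11).
RF(f–br) = (180 + 11) / 1500 = 191/1500 = 0.1273 → 12.7 map units.

12.7 map units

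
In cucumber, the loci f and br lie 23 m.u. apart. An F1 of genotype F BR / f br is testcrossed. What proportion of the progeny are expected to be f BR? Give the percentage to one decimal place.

A map distance of 23 m.u. corresponds to a recombination frequency of 0.230.
The F1 is F BR / f br, so f BR is a recombinant gamete class with expected frequency r/2 = 0.230/2 = 0.1150.
That is 0.1150 = 11.5% of the progeny.

11.5%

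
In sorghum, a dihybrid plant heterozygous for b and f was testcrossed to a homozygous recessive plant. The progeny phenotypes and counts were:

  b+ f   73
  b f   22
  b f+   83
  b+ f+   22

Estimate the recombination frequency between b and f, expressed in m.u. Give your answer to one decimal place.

22.0 m.u.

The two most frequent classes, b+ f (73) and b f+ (83), are the parental types, so the F1 was b+ f / b f+.
The recombinant classes are b+ f+ and b f: 22 + 22 = 44.
Recombination frequency = 44/200 = 0.2200 ≈ 22.0%, i.e. 22.0 m.u.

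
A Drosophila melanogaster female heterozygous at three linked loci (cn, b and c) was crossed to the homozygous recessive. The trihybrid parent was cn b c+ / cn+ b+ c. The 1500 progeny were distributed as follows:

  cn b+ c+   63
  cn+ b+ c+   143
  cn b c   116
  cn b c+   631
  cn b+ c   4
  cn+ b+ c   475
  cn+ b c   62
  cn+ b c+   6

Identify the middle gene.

The two rarest classes, cn+ b c+ and cn b+ c, are the double crossovers. Comparing them with the parentals, only the cn allele has switched, so cn is the middle locus and the order is c – cn – b.

cn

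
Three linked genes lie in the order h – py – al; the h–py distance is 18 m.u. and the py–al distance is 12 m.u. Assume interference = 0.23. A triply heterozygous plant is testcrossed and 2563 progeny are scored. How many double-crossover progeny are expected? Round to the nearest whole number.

Map distances give recombination frequencies of 0.180 and 0.120 for the two intervals.
With interference 0.23 (so coincidence = 0.77), expected double-crossover frequency = 0.180 × 0.120 × 0.77 = 0.01663.
Expected number = 0.01663 × 2563 = 42.63 ≈ 43.

43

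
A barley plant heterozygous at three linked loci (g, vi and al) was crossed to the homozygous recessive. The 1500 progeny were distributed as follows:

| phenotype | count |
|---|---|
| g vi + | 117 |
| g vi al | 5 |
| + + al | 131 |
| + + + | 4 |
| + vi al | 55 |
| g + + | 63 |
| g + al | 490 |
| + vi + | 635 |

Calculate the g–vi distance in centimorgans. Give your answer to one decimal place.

The two most frequent reciprocal classes, + vi + and g + al, are the parental types, so the F1 was + vi + / g + al.
The two rarest classes, + + + and g vi al, are the double crossovers. Comparing them with the parentals, only the vi allele has switched, so vi is the middle locus and the order is g – vi – al.
Crossovers in the g–vi interval produce the single-crossover classes g vi + and + + al (117 + 131 = 248) plus the double crossovers (9).
RF(g–vi) = (248 + 9) / 1500 = 257/1500 = 0.1713 → 17.1 centimorgans.

17.1 centimorgans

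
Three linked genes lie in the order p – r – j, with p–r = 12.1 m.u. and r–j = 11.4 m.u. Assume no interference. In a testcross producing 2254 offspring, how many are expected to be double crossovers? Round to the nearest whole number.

31

Map distances give recombination frequencies of 0.121 and 0.114 for the two intervals.
With no interference, expected double-crossover frequency = 0.121 × 0.114 = 0.01379.
Expected number = 0.01379 × 2254 = 31.09 ≈ 31.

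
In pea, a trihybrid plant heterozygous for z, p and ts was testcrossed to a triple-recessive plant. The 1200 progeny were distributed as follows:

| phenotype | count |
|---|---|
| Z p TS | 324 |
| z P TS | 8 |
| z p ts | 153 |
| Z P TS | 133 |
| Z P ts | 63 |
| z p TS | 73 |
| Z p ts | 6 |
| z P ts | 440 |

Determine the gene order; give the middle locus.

ts

The two most frequent reciprocal classes, z P ts and Z p TS, are the parental types, so the F1 was z P ts / Z p TS.
The two rarest classes, z P TS and Z p ts, are the double crossovers. Comparing them with the parentals, only the ts allele has switched, so ts is the middle locus and the order is z – ts – p.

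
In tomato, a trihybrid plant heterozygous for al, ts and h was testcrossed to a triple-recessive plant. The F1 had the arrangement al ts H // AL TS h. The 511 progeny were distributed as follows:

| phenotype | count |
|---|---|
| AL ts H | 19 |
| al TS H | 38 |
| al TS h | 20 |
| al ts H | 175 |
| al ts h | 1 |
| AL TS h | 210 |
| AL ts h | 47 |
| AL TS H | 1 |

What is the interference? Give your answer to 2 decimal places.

The two rarest classes, al ts h and AL TS H, are the double crossovers. Comparing them with the parentals, only the h allele has switched, so h is the middle locus and the order is al – h – ts.
al–h: (39 + 2)/511 = 0.0802; h–ts: (85 + 2)/511 = 0.1703.
Expected DCO frequency = 0.0802 × 0.1703 ≈ 0.01366; observed = 2/511 ≈ 0.00391.
Coefficient of coincidence = 0.00391/0.01366 ≈ 0.29; interference = 1 − 0.29 = 0.71.

0.71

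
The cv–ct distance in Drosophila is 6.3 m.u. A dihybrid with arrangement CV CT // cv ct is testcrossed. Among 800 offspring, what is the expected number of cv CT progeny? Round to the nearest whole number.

25

A map distance of 6.3 m.u. corresponds to a recombination frequency of 0.063.
The F1 is CV CT / cv ct, so cv CT is a recombinant gamete class with expected frequency r/2 = 0.063/2 = 0.0315.
Expected number = 0.0315 × 800 = 25.20 ≈ 25.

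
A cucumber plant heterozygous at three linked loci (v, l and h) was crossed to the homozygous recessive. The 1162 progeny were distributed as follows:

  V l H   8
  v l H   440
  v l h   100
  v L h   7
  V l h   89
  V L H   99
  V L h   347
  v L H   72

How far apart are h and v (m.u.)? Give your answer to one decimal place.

18.4 m.u.

The two most frequent reciprocal classes, v l H and V L h, are the parental types, so the F1 was v l H / V L h.
The two rarest classes, V l H and v L h, are the double crossovers. Comparing them with the parentals, only the v allele has switched, so v is the middle locus and the order is h – v – l.
Crossovers in the h–v interval produce the single-crossover classes v l h and V L H (100 + 99 = 199) plus the double crossovers (15).
RF(h–v) = (199 + 15) / 1162 = 214/1162 = 0.1842 → 18.4 m.u.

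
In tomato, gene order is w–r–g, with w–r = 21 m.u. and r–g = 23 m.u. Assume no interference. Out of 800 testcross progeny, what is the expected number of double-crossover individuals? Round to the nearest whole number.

Map distances give recombination frequencies of 0.210 and 0.230 for the two intervals.
With no interference, expected double-crossover frequency = 0.210 × 0.230 = 0.04830.
Expected number = 0.04830 × 800 = 38.64 ≈ 39.

39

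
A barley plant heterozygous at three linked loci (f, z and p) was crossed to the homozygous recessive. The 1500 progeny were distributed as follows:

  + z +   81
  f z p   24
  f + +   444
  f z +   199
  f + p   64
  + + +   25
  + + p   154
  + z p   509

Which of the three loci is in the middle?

The two most frequent reciprocal classes, + z p and f + +, are the parental types, so the F1 was + z p / f + +.
The two rarest classes, f z p and + + +, are the double crossovers. Comparing them with the parentals, only the f allele has switched, so f is the middle locus and the order is z – f – p.

f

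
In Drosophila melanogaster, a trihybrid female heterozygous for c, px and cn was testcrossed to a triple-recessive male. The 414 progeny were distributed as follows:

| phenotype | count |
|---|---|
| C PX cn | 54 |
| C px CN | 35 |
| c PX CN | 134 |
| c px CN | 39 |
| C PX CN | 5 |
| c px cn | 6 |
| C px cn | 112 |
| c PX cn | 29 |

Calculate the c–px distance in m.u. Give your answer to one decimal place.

The two most frequent reciprocal classes, C px cn and c PX CN, are the parental types, so the F1 was C px cn / c PX CN.
The two rarest classes, c px cn and C PX CN, are the double crossovers. Comparing them with the parentals, only the c allele has switched, so c is the middle locus and the order is px – c – cn.
Crossovers in the px–c interval produce the single-crossover classes C PX cn and c px CN (54 + 39 = 93) plus the double crossovers (11).
RF(px–c) = (93 + 11) / 414 = 104/414 = 0.2512 → 25.1 m.u.

25.1 m.u.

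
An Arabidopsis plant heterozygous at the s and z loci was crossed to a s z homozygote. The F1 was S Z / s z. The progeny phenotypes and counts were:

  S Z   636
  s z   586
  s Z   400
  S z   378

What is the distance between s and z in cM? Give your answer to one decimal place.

The recombinant classes are S z and s Z: 378 + 400 = 778.
Recombination frequency = 778/2000 = 0.3890 ≈ 38.9%, i.e. 38.9 cM.

38.9 cM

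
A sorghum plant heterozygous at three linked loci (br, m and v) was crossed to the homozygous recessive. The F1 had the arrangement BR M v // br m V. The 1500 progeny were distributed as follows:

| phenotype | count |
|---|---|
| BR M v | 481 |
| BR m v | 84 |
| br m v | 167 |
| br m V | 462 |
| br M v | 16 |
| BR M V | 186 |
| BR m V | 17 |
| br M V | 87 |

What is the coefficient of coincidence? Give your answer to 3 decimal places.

The two rarest classes, br M v and BR m V, are the double crossovers. Comparing them with the parentals, only the br allele has switched, so br is the middle locus and the order is v – br – m.
v–br: (353 + 33)/1500 = 0.2573; br–m: (171 + 33)/1500 = 0.1360.
Expected DCO frequency = 0.2573 × 0.1360 ≈ 0.03499; observed = 33/1500 ≈ 0.02200.
Coefficient of coincidence = 0.02200/0.03499 ≈ 0.629.

0.629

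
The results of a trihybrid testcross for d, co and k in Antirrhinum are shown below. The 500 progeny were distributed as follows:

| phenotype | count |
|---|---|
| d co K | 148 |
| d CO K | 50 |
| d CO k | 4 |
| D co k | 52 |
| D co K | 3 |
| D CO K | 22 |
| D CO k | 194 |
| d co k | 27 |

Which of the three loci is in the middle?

d

The two most frequent reciprocal classes, D CO k and d co K, are the parental types, so the F1 was D CO k / d co K.
The two rarest classes, d CO k and D co K, are the double crossovers. Comparing them with the parentals, only the d allele has switched, so d is the middle locus and the order is k – d – co.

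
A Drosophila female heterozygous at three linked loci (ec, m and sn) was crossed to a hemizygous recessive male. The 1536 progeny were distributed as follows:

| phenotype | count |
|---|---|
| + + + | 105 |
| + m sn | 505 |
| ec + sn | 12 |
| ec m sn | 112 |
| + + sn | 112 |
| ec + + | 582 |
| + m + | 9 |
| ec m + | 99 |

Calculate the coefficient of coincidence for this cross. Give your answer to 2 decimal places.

0.58

The two most frequent reciprocal classes, ec + + and + m sn, are the parental types, so the F1 was ec + + / + m sn.
The two rarest classes, ec + sn and + m +, are the double crossovers. Comparing them with the parentals, only the sn allele has switched, so sn is the middle locus and the order is m – sn – ec.
m–sn: (211 + 21)/1536 = 0.1510; sn–ec: (217 + 21)/1536 = 0.1549.
Expected DCO frequency = 0.1510 × 0.1549 ≈ 0.02339; observed = 21/1536 ≈ 0.01367.
Coefficient of coincidence = 0.01367/0.02339 ≈ 0.58.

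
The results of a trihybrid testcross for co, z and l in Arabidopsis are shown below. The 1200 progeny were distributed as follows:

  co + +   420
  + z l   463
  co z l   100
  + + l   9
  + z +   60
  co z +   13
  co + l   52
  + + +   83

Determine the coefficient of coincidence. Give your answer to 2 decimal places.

The two most frequent reciprocal classes, co + + and + z l, are the parental types, so the F1 was co + + / + z l.
The two rarest classes, co z + and + + l, are the double crossovers. Comparing them with the parentals, only the z allele has switched, so z is the middle locus and the order is l – z – co.
l–z: (112 + 22)/1200 = 0.1117; z–co: (183 + 22)/1200 = 0.1708.
Expected DCO frequency = 0.1117 × 0.1708 ≈ 0.01908; observed = 22/1200 ≈ 0.01833.
Coefficient of coincidence = 0.01833/0.01908 ≈ 0.96.

0.96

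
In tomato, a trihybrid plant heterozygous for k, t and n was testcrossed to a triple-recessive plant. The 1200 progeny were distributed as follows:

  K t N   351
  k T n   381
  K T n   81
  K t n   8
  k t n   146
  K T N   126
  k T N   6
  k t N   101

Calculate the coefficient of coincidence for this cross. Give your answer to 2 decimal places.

0.30

The two most frequent reciprocal classes, K t N and k T n, are the parental types, so the F1 was K t N / k T n.
The two rarest classes, K t n and k T N, are the double crossovers. Comparing them with the parentals, only the n allele has switched, so n is the middle locus and the order is t – n – k.
t–n: (272 + 14)/1200 = 0.2383; n–k: (182 + 14)/1200 = 0.1633.
Expected DCO frequency = 0.2383 × 0.1633 ≈ 0.03891; observed = 14/1200 ≈ 0.01167.
Coefficient of coincidence = 0.01167/0.03891 ≈ 0.30.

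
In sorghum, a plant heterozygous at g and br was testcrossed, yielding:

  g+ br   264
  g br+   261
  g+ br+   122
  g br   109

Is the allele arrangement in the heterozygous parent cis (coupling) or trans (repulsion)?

The two most frequent classes are g+ br (264) and g br+ (261); these are the parental (non-recombinant) types.
So the F1 carried g+ br on one chromosome and g br+ on the other — the recessive alleles are on opposite chromosomes (trans / repulsion).

trans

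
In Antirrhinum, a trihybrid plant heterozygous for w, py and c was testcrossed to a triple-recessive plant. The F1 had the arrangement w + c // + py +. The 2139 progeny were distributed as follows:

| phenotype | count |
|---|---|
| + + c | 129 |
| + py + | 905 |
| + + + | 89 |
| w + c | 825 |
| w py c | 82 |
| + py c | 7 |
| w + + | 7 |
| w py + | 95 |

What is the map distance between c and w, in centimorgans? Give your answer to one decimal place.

11.1 centimorgans

The two rarest classes, w + + and + py c, are the double crossovers. Comparing them with the parentals, only the c allele has switched, so c is the middle locus and the order is py – c – w.
Crossovers in the c–w interval produce the single-crossover classes + + c and w py + (129 + 95 = 224) plus the double crossovers (14).
RF(c–w) = (224 + 14) / 2139 = 238/2139 = 0.1113 → 11.1 centimorgans.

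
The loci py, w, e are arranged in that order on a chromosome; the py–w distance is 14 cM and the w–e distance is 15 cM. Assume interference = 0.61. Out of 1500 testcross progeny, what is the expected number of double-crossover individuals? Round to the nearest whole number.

Map distances give recombination frequencies of 0.140 and 0.150 for the two intervals.
With interference 0.61 (so coincidence = 0.39), expected double-crossover frequency = 0.140 × 0.150 × 0.39 = 0.00819.
Expected number = 0.00819 × 1500 = 12.29 ≈ 12.

12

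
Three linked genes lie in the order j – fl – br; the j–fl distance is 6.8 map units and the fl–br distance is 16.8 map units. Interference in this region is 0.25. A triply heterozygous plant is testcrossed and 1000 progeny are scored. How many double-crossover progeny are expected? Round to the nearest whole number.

Map distances give recombination frequencies of 0.068 and 0.168 for the two intervals.
With interference 0.25 (so coincidence = 0.75), expected double-crossover frequency = 0.068 × 0.168 × 0.75 = 0.00857.
Expected number = 0.00857 × 1000 = 8.57 ≈ 9.

9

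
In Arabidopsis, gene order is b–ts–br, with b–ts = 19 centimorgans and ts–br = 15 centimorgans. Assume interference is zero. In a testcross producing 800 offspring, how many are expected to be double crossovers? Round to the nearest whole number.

Map distances give recombination frequencies of 0.190 and 0.150 for the two intervals.
With no interference, expected double-crossover frequency = 0.190 × 0.150 = 0.02850.
Expected number = 0.02850 × 800 = 22.80 ≈ 23.

23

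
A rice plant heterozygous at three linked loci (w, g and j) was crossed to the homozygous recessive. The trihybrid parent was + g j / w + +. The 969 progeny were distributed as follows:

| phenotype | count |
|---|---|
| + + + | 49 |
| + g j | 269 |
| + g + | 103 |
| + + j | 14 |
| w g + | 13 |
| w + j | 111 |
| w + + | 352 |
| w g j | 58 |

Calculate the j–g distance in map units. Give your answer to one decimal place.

24.9 map units

The two rarest classes, + + j and w g +, are the double crossovers. Comparing them with the parentals, only the g allele has switched, so g is the middle locus and the order is j – g – w.
Crossovers in the j–g interval produce the single-crossover classes + g + and w + j (103 + 111 = 214) plus the double crossovers (27).
RF(j–g) = (214 + 27) / 969 = 241/969 = 0.2487 → 24.9 map units.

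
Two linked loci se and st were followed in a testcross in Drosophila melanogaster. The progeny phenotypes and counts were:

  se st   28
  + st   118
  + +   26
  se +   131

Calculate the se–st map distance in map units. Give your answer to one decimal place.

The two most frequent classes, + st (118) and se + (131), are the parental types, so the F1 was + st / se +.
The recombinant classes are + + and se st: 26 + 28 = 54.
Recombination frequency = 54/303 = 0.1782 ≈ 17.8%, i.e. 17.8 map units.

17.8 map units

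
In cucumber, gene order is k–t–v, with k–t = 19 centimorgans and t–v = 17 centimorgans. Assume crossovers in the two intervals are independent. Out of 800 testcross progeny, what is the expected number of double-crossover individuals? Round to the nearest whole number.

Map distances give recombination frequencies of 0.190 and 0.170 for the two intervals.
With no interference, expected double-crossover frequency = 0.190 × 0.170 = 0.03230.
Expected number = 0.03230 × 800 = 25.84 ≈ 26.

26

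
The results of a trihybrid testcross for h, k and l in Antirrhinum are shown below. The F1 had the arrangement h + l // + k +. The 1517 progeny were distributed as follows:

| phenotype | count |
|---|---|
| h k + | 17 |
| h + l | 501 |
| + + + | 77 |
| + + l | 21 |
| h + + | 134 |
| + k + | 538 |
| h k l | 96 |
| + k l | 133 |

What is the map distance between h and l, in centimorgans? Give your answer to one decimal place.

20.1 centimorgans

The two rarest classes, + + l and h k +, are the double crossovers. Comparing them with the parentals, only the h allele has switched, so h is the middle locus and the order is l – h – k.
Crossovers in the l–h interval produce the single-crossover classes h + + and + k l (134 + 133 = 267) plus the double crossovers (38).
RF(l–h) = (267 + 38) / 1517 = 305/1517 = 0.2011 → 20.1 centimorgans.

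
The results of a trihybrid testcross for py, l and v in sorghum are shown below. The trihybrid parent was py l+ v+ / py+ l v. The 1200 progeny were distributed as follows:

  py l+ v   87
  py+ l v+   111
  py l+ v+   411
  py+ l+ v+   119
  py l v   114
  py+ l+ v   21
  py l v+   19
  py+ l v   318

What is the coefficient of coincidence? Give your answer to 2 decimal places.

The two rarest classes, py l v+ and py+ l+ v, are the double crossovers. Comparing them with the parentals, only the l allele has switched, so l is the middle locus and the order is v – l – py.
v–l: (198 + 40)/1200 = 0.1983; l–py: (233 + 40)/1200 = 0.2275.
Expected DCO frequency = 0.1983 × 0.2275 ≈ 0.04511; observed = 40/1200 ≈ 0.03333.
Coefficient of coincidence = 0.03333/0.04511 ≈ 0.74.

0.74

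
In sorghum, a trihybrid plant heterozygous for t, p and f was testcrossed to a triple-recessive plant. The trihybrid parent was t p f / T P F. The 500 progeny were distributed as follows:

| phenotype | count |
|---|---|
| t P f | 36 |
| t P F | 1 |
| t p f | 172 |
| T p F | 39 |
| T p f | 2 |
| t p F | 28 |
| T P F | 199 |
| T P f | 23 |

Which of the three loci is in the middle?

The two rarest classes, T p f and t P F, are the double crossovers. Comparing them with the parentals, only the t allele has switched, so t is the middle locus and the order is p – t – f.

t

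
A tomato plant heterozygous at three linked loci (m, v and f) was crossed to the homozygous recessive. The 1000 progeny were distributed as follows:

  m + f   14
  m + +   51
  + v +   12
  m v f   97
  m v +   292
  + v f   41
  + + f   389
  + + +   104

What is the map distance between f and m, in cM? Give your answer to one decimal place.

22.7 cM

The two most frequent reciprocal classes, m v + and + + f, are the parental types, so the F1 was m v + / + + f.
The two rarest classes, + v + and m + f, are the double crossovers. Comparing them with the parentals, only the m allele has switched, so m is the middle locus and the order is v – m – f.
Crossovers in the m–f interval produce the single-crossover classes m v f and + + + (97 + 104 = 201) plus the double crossovers (26).
RF(m–f) = (201 + 26) / 1000 = 227/1000 = 0.2270 → 22.7 cM.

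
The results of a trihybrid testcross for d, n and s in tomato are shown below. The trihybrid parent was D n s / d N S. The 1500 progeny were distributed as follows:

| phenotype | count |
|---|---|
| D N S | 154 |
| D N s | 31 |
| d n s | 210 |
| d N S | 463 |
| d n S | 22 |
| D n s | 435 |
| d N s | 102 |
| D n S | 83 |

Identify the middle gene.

The two rarest classes, D N s and d n S, are the double crossovers. Comparing them with the parentals, only the n allele has switched, so n is the middle locus and the order is s – n – d.

n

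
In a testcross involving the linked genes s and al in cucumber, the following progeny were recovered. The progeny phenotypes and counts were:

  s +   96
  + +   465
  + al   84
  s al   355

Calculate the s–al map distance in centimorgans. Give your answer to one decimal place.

The two most frequent classes, + + (465) and s al (355), are the parental types, so the F1 was + + / s al.
The recombinant classes are + al and s +: 84 + 96 = 180.
Recombination frequency = 180/1000 = 0.1800 ≈ 18.0%, i.e. 18.0 centimorgans.

18.0 centimorgans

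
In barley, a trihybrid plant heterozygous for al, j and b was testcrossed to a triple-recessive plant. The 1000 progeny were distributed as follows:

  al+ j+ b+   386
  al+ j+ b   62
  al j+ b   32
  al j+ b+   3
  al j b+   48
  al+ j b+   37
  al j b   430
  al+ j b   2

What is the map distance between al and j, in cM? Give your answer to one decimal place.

7.4 cM

The two most frequent reciprocal classes, al j b and al+ j+ b+, are the parental types, so the F1 was al j b / al+ j+ b+.
The two rarest classes, al+ j b and al j+ b+, are the double crossovers. Comparing them with the parentals, only the al allele has switched, so al is the middle locus and the order is j – al – b.
Crossovers in the j–al interval produce the single-crossover classes al j+ b and al+ j b+ (32 + 37 = 69) plus the double crossovers (5).
RF(j–al) = (69 + 5) / 1000 = 74/1000 = 0.0740 → 7.4 cM.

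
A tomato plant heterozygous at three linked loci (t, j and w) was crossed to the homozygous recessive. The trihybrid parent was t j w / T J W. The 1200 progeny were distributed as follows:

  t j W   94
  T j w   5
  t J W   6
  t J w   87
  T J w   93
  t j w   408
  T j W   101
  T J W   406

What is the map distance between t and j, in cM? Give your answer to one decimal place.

The two rarest classes, T j w and t J W, are the double crossovers. Comparing them with the parentals, only the t allele has switched, so t is the middle locus and the order is j – t – w.
Crossovers in the j–t interval produce the single-crossover classes t J w and T j W (87 + 101 = 188) plus the double crossovers (11).
RF(j–t) = (188 + 11) / 1200 = 199/1200 = 0.1658 → 16.6 cM.

16.6 cM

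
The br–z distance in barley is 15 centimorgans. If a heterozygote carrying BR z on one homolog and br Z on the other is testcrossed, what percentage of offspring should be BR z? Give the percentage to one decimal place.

42.5%

A map distance of 15 centimorgans corresponds to a recombination frequency of 0.150.
The F1 is BR z / br Z, so BR z is a parental gamete class with expected frequency (1 − r)/2 = 0.850/2 = 0.4250.
That is 0.4250 = 42.5% of the progeny.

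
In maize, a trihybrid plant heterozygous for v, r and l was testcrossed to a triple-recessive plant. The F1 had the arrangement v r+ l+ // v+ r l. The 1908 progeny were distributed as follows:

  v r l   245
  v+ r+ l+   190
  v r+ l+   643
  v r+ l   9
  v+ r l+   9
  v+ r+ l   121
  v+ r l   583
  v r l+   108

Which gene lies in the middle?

l

The two rarest classes, v r+ l and v+ r l+, are the double crossovers. Comparing them with the parentals, only the l allele has switched, so l is the middle locus and the order is v – l – r.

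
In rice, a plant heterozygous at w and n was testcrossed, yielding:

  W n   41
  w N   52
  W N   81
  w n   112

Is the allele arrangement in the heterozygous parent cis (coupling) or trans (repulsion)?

The two most frequent classes are W N (81) and w n (112); these are the parental (non-recombinant) types.
So the F1 carried W N on one chromosome and w n on the other — the recessive alleles are on the same chromosome (cis / coupling).

cis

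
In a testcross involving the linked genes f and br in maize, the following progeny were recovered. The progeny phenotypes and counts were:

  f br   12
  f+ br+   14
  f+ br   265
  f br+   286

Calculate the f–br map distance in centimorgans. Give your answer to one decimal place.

The two most frequent classes, f+ br (265) and f br+ (286), are the parental types, so the F1 was f+ br / f br+.
The recombinant classes are f+ br+ and f br: 14 + 12 = 26.
Recombination frequency = 26/577 = 0.0451 ≈ 4.5%, i.e. 4.5 centimorgans.

4.5 centimorgans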